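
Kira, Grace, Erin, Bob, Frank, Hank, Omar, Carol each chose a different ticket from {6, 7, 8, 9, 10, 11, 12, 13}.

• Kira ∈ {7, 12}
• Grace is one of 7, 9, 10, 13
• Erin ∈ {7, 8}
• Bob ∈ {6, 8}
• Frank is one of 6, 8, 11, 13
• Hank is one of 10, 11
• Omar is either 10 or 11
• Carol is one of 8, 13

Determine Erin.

Among the 8 variables, 9 fits only Grace (and all 8 values in {6, 7, 8, 9, 10, 11, 12, 13} must be used), so Grace = 9.
Among the 7 still-open variables, 12 fits only Kira (and all 7 values in {6, 7, 8, 10, 11, 12, 13} must be used), so Kira = 12.
Among the 6 still-open variables, 7 fits only Erin (and all 6 values in {6, 7, 8, 10, 11, 13} must be used), so Erin = 7.

7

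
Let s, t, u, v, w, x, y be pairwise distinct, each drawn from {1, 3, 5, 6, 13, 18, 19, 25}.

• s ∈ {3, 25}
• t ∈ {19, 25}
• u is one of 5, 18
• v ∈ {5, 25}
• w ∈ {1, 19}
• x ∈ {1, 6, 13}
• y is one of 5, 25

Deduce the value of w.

1

v and y share exactly the 2 values {5, 25}; by pigeonhole those values go to them, so strike 5, 25 from s, t, u.
s must be 3 (only option left).
That leaves t = 19. Eliminate 19 elsewhere: w.
So w = 1.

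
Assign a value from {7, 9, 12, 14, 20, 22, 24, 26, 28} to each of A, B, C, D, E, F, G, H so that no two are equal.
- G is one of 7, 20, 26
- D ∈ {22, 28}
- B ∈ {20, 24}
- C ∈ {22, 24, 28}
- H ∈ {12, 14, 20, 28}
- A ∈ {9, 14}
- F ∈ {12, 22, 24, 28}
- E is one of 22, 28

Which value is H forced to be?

D and E share exactly the 2 values {22, 28}; by pigeonhole those values go to them, so strike 22, 28 from C, F, H.
C's domain is down to {24}, so C = 24. Eliminate 24 elsewhere: B, F.
F has just one choice, so F = 12. Eliminate 12 elsewhere: H.
B must be 20 (only option left). Remove 20 from G, H.
So H = 14.

14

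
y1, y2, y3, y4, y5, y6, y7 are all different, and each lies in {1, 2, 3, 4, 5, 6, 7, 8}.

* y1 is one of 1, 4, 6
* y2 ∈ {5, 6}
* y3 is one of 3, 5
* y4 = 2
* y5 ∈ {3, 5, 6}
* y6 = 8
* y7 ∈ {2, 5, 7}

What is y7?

y4 must be 2 (only option left). Remove 2 from y7.
y6 has just one choice, so y6 = 8.
y2, y3, y5 between them cover only {3, 5, 6} — a naked triple. Remove those values from y1, y7.
So y7 = 7.

7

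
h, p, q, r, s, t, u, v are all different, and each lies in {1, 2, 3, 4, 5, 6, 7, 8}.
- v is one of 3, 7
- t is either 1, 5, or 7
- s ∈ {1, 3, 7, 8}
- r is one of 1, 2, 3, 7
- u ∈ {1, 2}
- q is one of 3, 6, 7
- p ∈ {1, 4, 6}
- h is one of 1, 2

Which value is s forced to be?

Among the 8 variables, 4 fits only p (and all 8 values in {1, 2, 3, 4, 5, 6, 7, 8} must be used), so p = 4.
The 7 still-open variables together cover exactly {1, 2, 3, 5, 6, 7, 8} — 7 values for 7 variables — and 5 appears only in t's list, so t = 5.
The 6 still-open variables draw from only 6 values {1, 2, 3, 6, 7, 8}, so each is used; only q can be 6, hence q = 6.
The 5 still-open variables draw from only 5 values {1, 2, 3, 7, 8}, so each is used; only s can be 8, hence s = 8.

8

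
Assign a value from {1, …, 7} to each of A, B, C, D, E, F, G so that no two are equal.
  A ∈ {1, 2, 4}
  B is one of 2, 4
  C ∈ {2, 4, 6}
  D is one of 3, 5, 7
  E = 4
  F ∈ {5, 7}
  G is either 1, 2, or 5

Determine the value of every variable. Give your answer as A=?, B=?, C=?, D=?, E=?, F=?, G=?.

E has just one choice, so E = 4. Remove 4 from A, B, C.
That leaves B = 2. So A, C, G can't be 2.
That leaves C = 6.
A's domain is down to {1}, so A = 1. Strike 1 from G.
G must be 5 (only option left). Eliminate 5 elsewhere: D, F.
F has just one choice, so F = 7. Strike 7 from D.
D must be 3 (only option left).

A=1, B=2, C=6, D=3, E=4, F=7, G=5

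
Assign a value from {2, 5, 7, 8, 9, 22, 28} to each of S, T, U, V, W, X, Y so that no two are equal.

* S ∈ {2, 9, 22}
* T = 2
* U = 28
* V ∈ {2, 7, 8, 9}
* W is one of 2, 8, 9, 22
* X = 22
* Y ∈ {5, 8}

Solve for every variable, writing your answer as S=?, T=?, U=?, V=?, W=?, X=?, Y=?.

T's domain is down to {2}, so T = 2. Strike 2 from S, V, W.
U must be 28 (only option left).
X has just one choice, so X = 22. Strike 22 from S, W.
S's domain is down to {9}, so S = 9. Strike 9 from V, W.
W's domain is down to {8}, so W = 8. So V, Y can't be 8.
Y must be 5 (only option left).
V has just one choice, so V = 7.

S=9, T=2, U=28, V=7, W=8, X=22, Y=5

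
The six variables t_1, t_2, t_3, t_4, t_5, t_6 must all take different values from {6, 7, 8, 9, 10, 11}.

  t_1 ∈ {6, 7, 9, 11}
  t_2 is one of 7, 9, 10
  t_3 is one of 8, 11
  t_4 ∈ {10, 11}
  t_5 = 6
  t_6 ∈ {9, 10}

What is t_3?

t_5 must be 6 (only option left). Strike 6 from t_1.
Among the 5 still-open variables, 8 fits only t_3 (and all 5 values in {7, 8, 9, 10, 11} must be used), so t_3 = 8.

8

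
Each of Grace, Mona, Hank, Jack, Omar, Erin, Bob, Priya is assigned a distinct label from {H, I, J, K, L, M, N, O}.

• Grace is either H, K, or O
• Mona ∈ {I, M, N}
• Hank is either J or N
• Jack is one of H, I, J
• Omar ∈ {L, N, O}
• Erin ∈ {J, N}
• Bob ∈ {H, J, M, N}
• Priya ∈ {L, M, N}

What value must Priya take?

L

The 8 variables together cover exactly {H, I, J, K, L, M, N, O} — 8 values for 8 variables — and K appears only in Grace's list, so Grace = K.
Among the 7 still-open variables, O fits only Omar (and all 7 values in {H, I, J, L, M, N, O} must be used), so Omar = O.
The 6 still-open variables together cover exactly {H, I, J, L, M, N} — 6 values for 6 variables — and L appears only in Priya's list, so Priya = L.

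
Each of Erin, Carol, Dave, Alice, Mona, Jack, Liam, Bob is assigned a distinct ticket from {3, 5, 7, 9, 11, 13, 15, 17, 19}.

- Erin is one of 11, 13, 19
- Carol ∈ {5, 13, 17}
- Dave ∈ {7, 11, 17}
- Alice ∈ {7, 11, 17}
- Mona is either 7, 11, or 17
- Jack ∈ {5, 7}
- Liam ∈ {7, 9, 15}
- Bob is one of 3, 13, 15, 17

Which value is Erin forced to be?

The 3 variables Dave, Alice, Mona are confined to {7, 11, 17}, which locks those values in; drop them from Erin, Carol, Jack, Liam, Bob.
Jack must be 5 (only option left). Strike 5 from Carol.
That leaves Carol = 13. So Erin, Bob can't be 13.
So Erin = 19.

19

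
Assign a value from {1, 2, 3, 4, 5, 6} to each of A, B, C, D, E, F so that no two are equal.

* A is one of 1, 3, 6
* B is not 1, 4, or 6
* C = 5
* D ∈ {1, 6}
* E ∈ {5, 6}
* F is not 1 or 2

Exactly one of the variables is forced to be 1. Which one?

D

C has just one choice, so C = 5. Strike 5 from B, E, F.
That leaves E = 6. Eliminate 6 elsewhere: A, D, F.
So 1 goes to D.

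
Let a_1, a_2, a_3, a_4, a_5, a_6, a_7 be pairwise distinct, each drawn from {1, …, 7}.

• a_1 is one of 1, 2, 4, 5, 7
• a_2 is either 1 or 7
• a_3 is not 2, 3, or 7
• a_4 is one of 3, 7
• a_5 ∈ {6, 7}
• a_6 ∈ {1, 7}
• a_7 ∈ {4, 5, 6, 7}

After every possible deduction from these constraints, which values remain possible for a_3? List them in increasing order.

4, 5

Among the 7 variables, 2 fits only a_1 (and all 7 values in {1, 2, 3, 4, 5, 6, 7} must be used), so a_1 = 2.
The 6 still-open variables draw from only 6 values {1, 3, 4, 5, 6, 7}, so each is used; only a_4 can be 3, hence a_4 = 3.
a_2 and a_6 between them cover only {1, 7} — a naked pair. Remove those values from a_3, a_5, a_7.
a_5 must be 6 (only option left). Remove 6 from a_3, a_7.
No further eliminations apply; a_3 can still be any of 4, 5.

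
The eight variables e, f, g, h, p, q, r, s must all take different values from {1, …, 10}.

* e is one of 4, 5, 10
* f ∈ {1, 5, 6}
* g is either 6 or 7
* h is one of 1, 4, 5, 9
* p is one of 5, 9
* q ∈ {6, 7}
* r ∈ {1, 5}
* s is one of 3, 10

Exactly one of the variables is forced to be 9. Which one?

The 8 variables together cover exactly {1, 3, 4, 5, 6, 7, 9, 10} — 8 values for 8 variables — and 3 appears only in s's list, so s = 3.
Among the 7 still-open variables, 10 fits only e (and all 7 values in {1, 4, 5, 6, 7, 9, 10} must be used), so e = 10.
Among the 6 still-open variables, 4 fits only h (and all 6 values in {1, 4, 5, 6, 7, 9} must be used), so h = 4.
The 5 still-open variables draw from only 5 values {1, 5, 6, 7, 9}, so each is used; only p can be 9, hence p = 9.

p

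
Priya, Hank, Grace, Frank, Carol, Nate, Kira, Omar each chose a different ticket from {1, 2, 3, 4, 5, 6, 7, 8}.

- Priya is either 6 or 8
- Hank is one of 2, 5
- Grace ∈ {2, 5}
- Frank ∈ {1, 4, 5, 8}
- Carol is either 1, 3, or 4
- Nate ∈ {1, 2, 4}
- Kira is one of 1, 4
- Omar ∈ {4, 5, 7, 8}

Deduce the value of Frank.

8

Among the 8 variables, 3 fits only Carol (and all 8 values in {1, 2, 3, 4, 5, 6, 7, 8} must be used), so Carol = 3.
The 7 still-open variables together cover exactly {1, 2, 4, 5, 6, 7, 8} — 7 values for 7 variables — and 6 appears only in Priya's list, so Priya = 6.
The 6 still-open variables together cover exactly {1, 2, 4, 5, 7, 8} — 6 values for 6 variables — and 7 appears only in Omar's list, so Omar = 7.
The 5 still-open variables draw from only 5 values {1, 2, 4, 5, 8}, so each is used; only Frank can be 8, hence Frank = 8.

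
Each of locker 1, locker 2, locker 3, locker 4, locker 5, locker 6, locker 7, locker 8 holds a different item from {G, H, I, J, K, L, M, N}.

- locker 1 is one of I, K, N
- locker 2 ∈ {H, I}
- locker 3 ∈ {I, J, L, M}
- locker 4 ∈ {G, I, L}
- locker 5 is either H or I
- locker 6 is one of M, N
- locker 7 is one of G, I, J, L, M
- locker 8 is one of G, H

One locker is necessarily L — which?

locker 4

The 8 variables together cover exactly {G, H, I, J, K, L, M, N} — 8 values for 8 variables — and K appears only in locker 1's list, so locker 1 = K.
Among the 7 still-open variables, N fits only locker 6 (and all 7 values in {G, H, I, J, L, M, N} must be used), so locker 6 = N.
locker 2 and locker 5 between them cover only {H, I} — a naked pair. Remove those values from locker 3, locker 4, locker 7, locker 8.
That leaves locker 8 = G. Strike G from locker 4, locker 7.
So L goes to locker 4.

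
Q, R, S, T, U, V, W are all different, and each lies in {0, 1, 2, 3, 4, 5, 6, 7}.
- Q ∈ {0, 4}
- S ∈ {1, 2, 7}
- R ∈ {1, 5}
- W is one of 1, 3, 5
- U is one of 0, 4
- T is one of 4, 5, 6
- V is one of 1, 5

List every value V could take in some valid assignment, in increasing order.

1, 5

Q and U share exactly the 2 values {0, 4}; by pigeonhole those values go to them, so strike 0, 4 from T.
The 2 variables R and V are confined to {1, 5}, which locks those values in; drop them from S, T, W.
T must be 6 (only option left).
W's domain is down to {3}, so W = 3.
No further eliminations apply; V can still be any of 1, 5.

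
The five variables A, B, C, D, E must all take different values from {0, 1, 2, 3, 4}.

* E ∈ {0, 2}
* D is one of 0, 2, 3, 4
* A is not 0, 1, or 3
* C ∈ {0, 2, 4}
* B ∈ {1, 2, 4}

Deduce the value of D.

3

The 5 variables draw from only 5 values {0, 1, 2, 3, 4}, so each is used; only B can be 1, hence B = 1.
Among the 4 still-open variables, 3 fits only D (and all 4 values in {0, 2, 3, 4} must be used), so D = 3.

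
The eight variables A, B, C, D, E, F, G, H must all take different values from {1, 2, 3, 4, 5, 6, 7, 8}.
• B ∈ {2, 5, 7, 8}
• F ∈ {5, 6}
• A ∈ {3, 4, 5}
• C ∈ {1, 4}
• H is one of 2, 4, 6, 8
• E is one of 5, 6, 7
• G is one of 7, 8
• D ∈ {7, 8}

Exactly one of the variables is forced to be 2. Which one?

The 8 variables draw from only 8 values {1, 2, 3, 4, 5, 6, 7, 8}, so each is used; only C can be 1, hence C = 1.
Among the 7 still-open variables, 3 fits only A (and all 7 values in {2, 3, 4, 5, 6, 7, 8} must be used), so A = 3.
Among the 6 still-open variables, 4 fits only H (and all 6 values in {2, 4, 5, 6, 7, 8} must be used), so H = 4.
The 5 still-open variables draw from only 5 values {2, 5, 6, 7, 8}, so each is used; only B can be 2, hence B = 2.

B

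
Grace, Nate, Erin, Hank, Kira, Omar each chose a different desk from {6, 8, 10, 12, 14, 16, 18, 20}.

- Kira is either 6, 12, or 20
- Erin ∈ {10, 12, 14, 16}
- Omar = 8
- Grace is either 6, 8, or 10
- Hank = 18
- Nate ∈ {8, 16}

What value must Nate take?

16

Hank's domain is down to {18}, so Hank = 18.
Omar has just one choice, so Omar = 8. So Grace, Nate can't be 8.
So Nate = 16.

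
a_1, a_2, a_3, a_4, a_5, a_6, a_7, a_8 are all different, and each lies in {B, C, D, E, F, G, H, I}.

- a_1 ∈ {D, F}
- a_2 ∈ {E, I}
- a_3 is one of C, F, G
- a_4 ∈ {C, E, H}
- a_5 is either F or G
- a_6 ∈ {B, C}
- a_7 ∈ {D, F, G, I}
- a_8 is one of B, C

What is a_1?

The 8 variables together cover exactly {B, C, D, E, F, G, H, I} — 8 values for 8 variables — and H appears only in a_4's list, so a_4 = H.
The 7 still-open variables together cover exactly {B, C, D, E, F, G, I} — 7 values for 7 variables — and E appears only in a_2's list, so a_2 = E.
The 6 still-open variables together cover exactly {B, C, D, F, G, I} — 6 values for 6 variables — and I appears only in a_7's list, so a_7 = I.
The 5 still-open variables draw from only 5 values {B, C, D, F, G}, so each is used; only a_1 can be D, hence a_1 = D.

D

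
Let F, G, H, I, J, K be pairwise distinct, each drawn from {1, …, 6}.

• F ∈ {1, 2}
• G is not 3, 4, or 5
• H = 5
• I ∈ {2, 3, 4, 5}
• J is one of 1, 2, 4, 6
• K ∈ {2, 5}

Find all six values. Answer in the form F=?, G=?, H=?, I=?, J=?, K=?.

H must be 5 (only option left). Remove 5 from I, K.
K's domain is down to {2}, so K = 2. Remove 2 from F, G, I, J.
That leaves F = 1. So G, J can't be 1.
G must be 6 (only option left). Eliminate 6 elsewhere: J.
J must be 4 (only option left). Strike 4 from I.
I has just one choice, so I = 3.

F=1, G=6, H=5, I=3, J=4, K=2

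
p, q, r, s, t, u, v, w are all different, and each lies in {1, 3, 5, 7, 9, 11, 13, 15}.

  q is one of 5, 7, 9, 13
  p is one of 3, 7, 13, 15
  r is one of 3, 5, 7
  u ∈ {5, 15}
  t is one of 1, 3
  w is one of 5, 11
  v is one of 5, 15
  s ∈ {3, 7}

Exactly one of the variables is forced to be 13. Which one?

p

The 8 variables together cover exactly {1, 3, 5, 7, 9, 11, 13, 15} — 8 values for 8 variables — and 1 appears only in t's list, so t = 1.
The 7 still-open variables together cover exactly {3, 5, 7, 9, 11, 13, 15} — 7 values for 7 variables — and 9 appears only in q's list, so q = 9.
Among the 6 still-open variables, 11 fits only w (and all 6 values in {3, 5, 7, 11, 13, 15} must be used), so w = 11.
The 5 still-open variables draw from only 5 values {3, 5, 7, 13, 15}, so each is used; only p can be 13, hence p = 13.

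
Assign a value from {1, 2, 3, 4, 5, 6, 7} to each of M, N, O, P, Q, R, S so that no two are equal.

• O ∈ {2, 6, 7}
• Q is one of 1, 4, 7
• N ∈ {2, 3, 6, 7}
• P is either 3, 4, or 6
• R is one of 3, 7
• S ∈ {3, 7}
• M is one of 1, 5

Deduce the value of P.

4

Among the 7 variables, 5 fits only M (and all 7 values in {1, 2, 3, 4, 5, 6, 7} must be used), so M = 5.
Among the 6 still-open variables, 1 fits only Q (and all 6 values in {1, 2, 3, 4, 6, 7} must be used), so Q = 1.
The 5 still-open variables together cover exactly {2, 3, 4, 6, 7} — 5 values for 5 variables — and 4 appears only in P's list, so P = 4.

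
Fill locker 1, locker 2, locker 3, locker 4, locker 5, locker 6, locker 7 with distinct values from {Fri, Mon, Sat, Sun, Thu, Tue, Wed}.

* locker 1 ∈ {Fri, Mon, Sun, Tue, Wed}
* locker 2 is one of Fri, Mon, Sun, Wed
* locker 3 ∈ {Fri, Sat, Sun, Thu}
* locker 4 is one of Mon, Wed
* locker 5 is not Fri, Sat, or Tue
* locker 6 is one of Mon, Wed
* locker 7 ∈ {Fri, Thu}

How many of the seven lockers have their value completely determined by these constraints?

Among the 7 variables, Sat fits only locker 3 (and all 7 values in {Fri, Mon, Sat, Sun, Thu, Tue, Wed} must be used), so locker 3 = Sat.
The 6 still-open variables together cover exactly {Fri, Mon, Sun, Thu, Tue, Wed} — 6 values for 6 variables — and Tue appears only in locker 1's list, so locker 1 = Tue.
The 2 variables locker 4 and locker 6 are confined to {Mon, Wed}, which locks those values in; drop them from locker 2, locker 5.
Determined: locker 1=Tue, locker 3=Sat. The other lockers each still have more than one consistent value. That makes 2.

2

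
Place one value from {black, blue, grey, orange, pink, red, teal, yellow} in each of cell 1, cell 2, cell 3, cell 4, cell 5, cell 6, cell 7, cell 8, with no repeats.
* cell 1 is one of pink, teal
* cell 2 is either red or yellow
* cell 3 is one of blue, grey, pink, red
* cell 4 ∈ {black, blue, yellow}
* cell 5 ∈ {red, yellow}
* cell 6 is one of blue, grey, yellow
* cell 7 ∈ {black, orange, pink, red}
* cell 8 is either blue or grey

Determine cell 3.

Among the 8 variables, orange fits only cell 7 (and all 8 values in {black, blue, grey, orange, pink, red, teal, yellow} must be used), so cell 7 = orange.
The 7 still-open variables together cover exactly {black, blue, grey, pink, red, teal, yellow} — 7 values for 7 variables — and black appears only in cell 4's list, so cell 4 = black.
Among the 6 still-open variables, teal fits only cell 1 (and all 6 values in {blue, grey, pink, red, teal, yellow} must be used), so cell 1 = teal.
The 5 still-open variables together cover exactly {blue, grey, pink, red, yellow} — 5 values for 5 variables — and pink appears only in cell 3's list, so cell 3 = pink.

pink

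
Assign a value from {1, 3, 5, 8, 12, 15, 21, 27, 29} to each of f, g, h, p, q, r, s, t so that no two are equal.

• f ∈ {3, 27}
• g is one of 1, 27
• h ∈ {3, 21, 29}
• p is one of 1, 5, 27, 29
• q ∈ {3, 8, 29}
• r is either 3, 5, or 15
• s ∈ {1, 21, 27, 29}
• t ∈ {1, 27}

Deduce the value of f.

3

The 8 variables together cover exactly {1, 3, 5, 8, 15, 21, 27, 29} — 8 values for 8 variables — and 8 appears only in q's list, so q = 8.
Among the 7 still-open variables, 15 fits only r (and all 7 values in {1, 3, 5, 15, 21, 27, 29} must be used), so r = 15.
The 6 still-open variables together cover exactly {1, 3, 5, 21, 27, 29} — 6 values for 6 variables — and 5 appears only in p's list, so p = 5.
g and t share exactly the 2 values {1, 27}; by pigeonhole those values go to them, so strike 1, 27 from f, s.
So f = 3.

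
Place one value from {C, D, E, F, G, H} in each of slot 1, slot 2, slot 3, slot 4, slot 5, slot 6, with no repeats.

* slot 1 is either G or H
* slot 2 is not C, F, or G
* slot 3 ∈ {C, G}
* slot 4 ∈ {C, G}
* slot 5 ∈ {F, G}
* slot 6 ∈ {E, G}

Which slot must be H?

slot 1

The 6 variables draw from only 6 values {C, D, E, F, G, H}, so each is used; only slot 2 can be D, hence slot 2 = D.
The 5 still-open variables draw from only 5 values {C, E, F, G, H}, so each is used; only slot 6 can be E, hence slot 6 = E.
The 4 still-open variables together cover exactly {C, F, G, H} — 4 values for 4 variables — and F appears only in slot 5's list, so slot 5 = F.
Among the 3 still-open variables, H fits only slot 1 (and all 3 values in {C, G, H} must be used), so slot 1 = H.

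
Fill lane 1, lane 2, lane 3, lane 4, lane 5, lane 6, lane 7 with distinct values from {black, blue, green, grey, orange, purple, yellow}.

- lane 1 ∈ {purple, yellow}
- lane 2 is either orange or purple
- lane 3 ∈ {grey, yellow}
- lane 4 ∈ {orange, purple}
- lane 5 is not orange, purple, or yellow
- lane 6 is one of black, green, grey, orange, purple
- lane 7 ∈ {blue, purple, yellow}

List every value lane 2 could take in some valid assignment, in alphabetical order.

orange, purple

The 2 variables lane 2 and lane 4 are confined to {orange, purple}, which locks those values in; drop them from lane 1, lane 6, lane 7.
That leaves lane 1 = yellow. Strike yellow from lane 3, lane 7.
That leaves lane 3 = grey. So lane 5, lane 6 can't be grey.
lane 7's domain is down to {blue}, so lane 7 = blue. Strike blue from lane 5.
No further eliminations apply; lane 2 can still be any of orange, purple.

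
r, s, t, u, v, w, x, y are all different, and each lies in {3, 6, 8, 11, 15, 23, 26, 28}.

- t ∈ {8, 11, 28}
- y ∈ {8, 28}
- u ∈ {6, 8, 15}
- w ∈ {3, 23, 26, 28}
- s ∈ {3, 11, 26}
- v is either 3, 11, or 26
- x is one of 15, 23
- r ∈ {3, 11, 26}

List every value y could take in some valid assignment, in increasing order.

8, 28

Among the 8 variables, 6 fits only u (and all 8 values in {3, 6, 8, 11, 15, 23, 26, 28} must be used), so u = 6.
The 7 still-open variables together cover exactly {3, 8, 11, 15, 23, 26, 28} — 7 values for 7 variables — and 15 appears only in x's list, so x = 15.
The 6 still-open variables together cover exactly {3, 8, 11, 23, 26, 28} — 6 values for 6 variables — and 23 appears only in w's list, so w = 23.
The 3 variables r, s, v are confined to {3, 11, 26}, which locks those values in; drop them from t.
No further eliminations apply; y can still be any of 8, 28.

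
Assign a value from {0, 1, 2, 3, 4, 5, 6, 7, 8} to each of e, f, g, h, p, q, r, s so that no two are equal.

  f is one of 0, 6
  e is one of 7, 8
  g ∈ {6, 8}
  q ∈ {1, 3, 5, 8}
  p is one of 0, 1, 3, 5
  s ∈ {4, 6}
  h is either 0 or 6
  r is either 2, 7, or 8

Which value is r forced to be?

2

f and h share exactly the 2 values {0, 6}; by pigeonhole those values go to them, so strike 0, 6 from g, p, s.
g has just one choice, so g = 8. Remove 8 from e, q, r.
That leaves s = 4.
e has just one choice, so e = 7. Remove 7 from r.
So r = 2.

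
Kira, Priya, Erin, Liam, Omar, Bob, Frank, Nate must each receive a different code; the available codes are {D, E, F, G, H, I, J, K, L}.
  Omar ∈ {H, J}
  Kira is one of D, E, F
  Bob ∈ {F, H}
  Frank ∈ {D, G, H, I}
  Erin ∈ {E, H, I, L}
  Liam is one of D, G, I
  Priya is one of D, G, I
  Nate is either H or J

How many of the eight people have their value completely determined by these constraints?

Among the 8 variables, L fits only Erin (and all 8 values in {D, E, F, G, H, I, J, L} must be used), so Erin = L.
The 7 still-open variables together cover exactly {D, E, F, G, H, I, J} — 7 values for 7 variables — and E appears only in Kira's list, so Kira = E.
The 6 still-open variables together cover exactly {D, F, G, H, I, J} — 6 values for 6 variables — and F appears only in Bob's list, so Bob = F.
Omar and Nate share exactly the 2 values {H, J}; by pigeonhole those values go to them, so strike H, J from Frank.
Determined: Kira=E, Erin=L, Bob=F. The other people each still have more than one consistent value. That makes 3.

3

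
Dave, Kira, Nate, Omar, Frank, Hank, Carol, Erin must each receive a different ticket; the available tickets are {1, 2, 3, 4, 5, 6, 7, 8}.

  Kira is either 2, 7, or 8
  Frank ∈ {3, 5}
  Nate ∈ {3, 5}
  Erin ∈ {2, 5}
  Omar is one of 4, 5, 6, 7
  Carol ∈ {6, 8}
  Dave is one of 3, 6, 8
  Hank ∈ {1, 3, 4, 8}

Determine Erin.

2

The 8 variables draw from only 8 values {1, 2, 3, 4, 5, 6, 7, 8}, so each is used; only Hank can be 1, hence Hank = 1.
The 7 still-open variables draw from only 7 values {2, 3, 4, 5, 6, 7, 8}, so each is used; only Omar can be 4, hence Omar = 4.
Among the 6 still-open variables, 7 fits only Kira (and all 6 values in {2, 3, 5, 6, 7, 8} must be used), so Kira = 7.
The 5 still-open variables draw from only 5 values {2, 3, 5, 6, 8}, so each is used; only Erin can be 2, hence Erin = 2.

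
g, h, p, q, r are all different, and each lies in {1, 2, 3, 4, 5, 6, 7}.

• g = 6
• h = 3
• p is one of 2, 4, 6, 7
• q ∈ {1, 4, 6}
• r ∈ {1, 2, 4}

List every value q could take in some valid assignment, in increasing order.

1, 4

g has just one choice, so g = 6. Strike 6 from p, q.
h has just one choice, so h = 3.
No further eliminations apply; q can still be any of 1, 4.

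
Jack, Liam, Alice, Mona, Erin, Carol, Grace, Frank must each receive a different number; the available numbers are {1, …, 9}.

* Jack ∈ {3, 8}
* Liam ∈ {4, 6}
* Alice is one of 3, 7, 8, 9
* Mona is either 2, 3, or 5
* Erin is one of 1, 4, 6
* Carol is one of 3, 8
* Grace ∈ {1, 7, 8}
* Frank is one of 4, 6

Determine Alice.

Jack and Carol share exactly the 2 values {3, 8}; by pigeonhole those values go to them, so strike 3, 8 from Alice, Mona, Grace.
Liam and Frank share exactly the 2 values {4, 6}; by pigeonhole those values go to them, so strike 4, 6 from Erin.
Erin has just one choice, so Erin = 1. Remove 1 from Grace.
Grace must be 7 (only option left). Eliminate 7 elsewhere: Alice.
So Alice = 9.

9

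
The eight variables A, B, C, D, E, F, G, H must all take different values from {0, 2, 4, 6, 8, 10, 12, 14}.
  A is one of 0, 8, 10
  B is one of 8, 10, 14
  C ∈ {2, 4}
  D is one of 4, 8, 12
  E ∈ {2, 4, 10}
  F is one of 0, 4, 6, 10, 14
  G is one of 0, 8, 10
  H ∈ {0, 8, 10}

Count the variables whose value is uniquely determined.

The 8 variables together cover exactly {0, 2, 4, 6, 8, 10, 12, 14} — 8 values for 8 variables — and 6 appears only in F's list, so F = 6.
The 7 still-open variables together cover exactly {0, 2, 4, 8, 10, 12, 14} — 7 values for 7 variables — and 12 appears only in D's list, so D = 12.
The 6 still-open variables together cover exactly {0, 2, 4, 8, 10, 14} — 6 values for 6 variables — and 14 appears only in B's list, so B = 14.
A, G, H between them cover only {0, 8, 10} — a naked triple. Remove those values from E.
Determined: B=14, D=12, F=6. The other variables each still have more than one consistent value. That makes 3.

3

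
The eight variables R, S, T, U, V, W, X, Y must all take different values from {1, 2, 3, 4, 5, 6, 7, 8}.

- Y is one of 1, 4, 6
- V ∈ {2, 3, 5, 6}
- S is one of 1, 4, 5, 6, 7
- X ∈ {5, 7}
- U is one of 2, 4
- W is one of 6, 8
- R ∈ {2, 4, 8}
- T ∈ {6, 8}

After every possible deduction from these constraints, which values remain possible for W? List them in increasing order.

Among the 8 variables, 3 fits only V (and all 8 values in {1, 2, 3, 4, 5, 6, 7, 8} must be used), so V = 3.
The 2 variables T and W are confined to {6, 8}, which locks those values in; drop them from R, S, Y.
R and U between them cover only {2, 4} — a naked pair. Remove those values from S, Y.
That leaves Y = 1. Strike 1 from S.
No further eliminations apply; W can still be any of 6, 8.

6, 8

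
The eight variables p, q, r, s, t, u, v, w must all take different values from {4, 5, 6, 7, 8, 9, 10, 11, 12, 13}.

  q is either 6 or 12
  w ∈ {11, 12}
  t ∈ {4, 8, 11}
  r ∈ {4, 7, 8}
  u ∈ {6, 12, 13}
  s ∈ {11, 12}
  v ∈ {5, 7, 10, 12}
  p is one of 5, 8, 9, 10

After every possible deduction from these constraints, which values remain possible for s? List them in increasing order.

11, 12

s and w share exactly the 2 values {11, 12}; by pigeonhole those values go to them, so strike 11, 12 from q, t, u, v.
q has just one choice, so q = 6. So u can't be 6.
u must be 13 (only option left).
No further eliminations apply; s can still be any of 11, 12.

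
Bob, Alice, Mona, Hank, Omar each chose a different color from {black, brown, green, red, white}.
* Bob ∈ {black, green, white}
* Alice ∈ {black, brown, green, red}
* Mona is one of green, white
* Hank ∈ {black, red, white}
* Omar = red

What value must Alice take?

brown

Omar has just one choice, so Omar = red. Eliminate red elsewhere: Alice, Hank.
The 4 still-open variables together cover exactly {black, brown, green, white} — 4 values for 4 variables — and brown appears only in Alice's list, so Alice = brown.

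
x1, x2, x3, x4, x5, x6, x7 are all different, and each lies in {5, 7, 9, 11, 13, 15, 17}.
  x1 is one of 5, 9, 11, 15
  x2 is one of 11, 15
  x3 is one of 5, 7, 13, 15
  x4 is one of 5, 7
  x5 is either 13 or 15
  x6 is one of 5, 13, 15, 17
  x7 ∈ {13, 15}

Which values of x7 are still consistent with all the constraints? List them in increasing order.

The 7 variables draw from only 7 values {5, 7, 9, 11, 13, 15, 17}, so each is used; only x1 can be 9, hence x1 = 9.
The 6 still-open variables together cover exactly {5, 7, 11, 13, 15, 17} — 6 values for 6 variables — and 11 appears only in x2's list, so x2 = 11.
The 5 still-open variables draw from only 5 values {5, 7, 13, 15, 17}, so each is used; only x6 can be 17, hence x6 = 17.
The 2 variables x5 and x7 are confined to {13, 15}, which locks those values in; drop them from x3.
No further eliminations apply; x7 can still be any of 13, 15.

13, 15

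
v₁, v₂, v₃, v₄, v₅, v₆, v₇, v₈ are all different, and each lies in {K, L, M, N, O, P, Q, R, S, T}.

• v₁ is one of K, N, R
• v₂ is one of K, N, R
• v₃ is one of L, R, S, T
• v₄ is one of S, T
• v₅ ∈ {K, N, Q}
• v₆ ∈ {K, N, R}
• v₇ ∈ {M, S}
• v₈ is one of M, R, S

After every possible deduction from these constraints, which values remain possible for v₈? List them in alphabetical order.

M, S

Among the 8 variables, L fits only v₃ (and all 8 values in {K, L, M, N, Q, R, S, T} must be used), so v₃ = L.
Among the 7 still-open variables, Q fits only v₅ (and all 7 values in {K, M, N, Q, R, S, T} must be used), so v₅ = Q.
Among the 6 still-open variables, T fits only v₄ (and all 6 values in {K, M, N, R, S, T} must be used), so v₄ = T.
v₁, v₂, v₆ share exactly the 3 values {K, N, R}; by pigeonhole those values go to them, so strike K, N, R from v₈.
No further eliminations apply; v₈ can still be any of M, S.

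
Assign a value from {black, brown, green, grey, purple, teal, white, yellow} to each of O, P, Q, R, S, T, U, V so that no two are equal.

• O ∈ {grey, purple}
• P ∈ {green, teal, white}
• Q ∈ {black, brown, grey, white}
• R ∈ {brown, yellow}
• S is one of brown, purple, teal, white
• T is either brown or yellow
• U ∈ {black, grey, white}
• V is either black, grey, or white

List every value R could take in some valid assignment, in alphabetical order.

The 8 variables together cover exactly {black, brown, green, grey, purple, teal, white, yellow} — 8 values for 8 variables — and green appears only in P's list, so P = green.
The 7 still-open variables together cover exactly {black, brown, grey, purple, teal, white, yellow} — 7 values for 7 variables — and teal appears only in S's list, so S = teal.
The 6 still-open variables draw from only 6 values {black, brown, grey, purple, white, yellow}, so each is used; only O can be purple, hence O = purple.
R and T share exactly the 2 values {brown, yellow}; by pigeonhole those values go to them, so strike brown, yellow from Q.
No further eliminations apply; R can still be any of brown, yellow.

brown, yellow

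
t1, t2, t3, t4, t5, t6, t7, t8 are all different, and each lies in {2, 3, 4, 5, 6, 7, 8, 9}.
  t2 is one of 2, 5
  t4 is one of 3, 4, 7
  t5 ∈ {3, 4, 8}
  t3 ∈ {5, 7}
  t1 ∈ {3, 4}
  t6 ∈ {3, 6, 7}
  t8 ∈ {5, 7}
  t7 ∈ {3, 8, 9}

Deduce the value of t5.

The 8 variables draw from only 8 values {2, 3, 4, 5, 6, 7, 8, 9}, so each is used; only t2 can be 2, hence t2 = 2.
Among the 7 still-open variables, 6 fits only t6 (and all 7 values in {3, 4, 5, 6, 7, 8, 9} must be used), so t6 = 6.
The 6 still-open variables draw from only 6 values {3, 4, 5, 7, 8, 9}, so each is used; only t7 can be 9, hence t7 = 9.
Among the 5 still-open variables, 8 fits only t5 (and all 5 values in {3, 4, 5, 7, 8} must be used), so t5 = 8.

8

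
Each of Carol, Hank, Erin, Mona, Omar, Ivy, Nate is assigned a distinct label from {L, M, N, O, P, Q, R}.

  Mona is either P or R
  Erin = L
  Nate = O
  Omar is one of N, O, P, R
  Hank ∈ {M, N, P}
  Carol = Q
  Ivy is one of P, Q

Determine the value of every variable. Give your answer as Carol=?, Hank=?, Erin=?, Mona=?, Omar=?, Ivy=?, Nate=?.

Carol has just one choice, so Carol = Q. Strike Q from Ivy.
Erin must be L (only option left).
Ivy must be P (only option left). Remove P from Hank, Mona, Omar.
Nate must be O (only option left). Strike O from Omar.
Mona must be R (only option left). So Omar can't be R.
That leaves Omar = N. So Hank can't be N.
That leaves Hank = M.

Carol=Q, Hank=M, Erin=L, Mona=R, Omar=N, Ivy=P, Nate=O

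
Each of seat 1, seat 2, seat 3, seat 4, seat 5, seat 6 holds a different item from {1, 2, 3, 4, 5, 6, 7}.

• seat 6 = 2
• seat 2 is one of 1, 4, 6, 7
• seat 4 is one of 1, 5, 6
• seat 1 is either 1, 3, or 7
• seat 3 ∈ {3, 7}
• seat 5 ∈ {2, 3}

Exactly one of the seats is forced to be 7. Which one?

seat 3

seat 6 must be 2 (only option left). So seat 5 can't be 2.
seat 5's domain is down to {3}, so seat 5 = 3. So seat 1, seat 3 can't be 3.
So 7 goes to seat 3.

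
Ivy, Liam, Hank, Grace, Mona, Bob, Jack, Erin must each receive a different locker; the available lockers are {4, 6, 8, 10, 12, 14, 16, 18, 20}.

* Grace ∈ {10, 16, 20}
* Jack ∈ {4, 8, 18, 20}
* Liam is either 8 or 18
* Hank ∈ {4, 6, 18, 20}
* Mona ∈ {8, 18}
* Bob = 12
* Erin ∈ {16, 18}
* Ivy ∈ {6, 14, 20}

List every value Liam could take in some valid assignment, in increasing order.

Bob has just one choice, so Bob = 12.
Liam and Mona share exactly the 2 values {8, 18}; by pigeonhole those values go to them, so strike 8, 18 from Hank, Jack, Erin.
Erin's domain is down to {16}, so Erin = 16. Strike 16 from Grace.
No further eliminations apply; Liam can still be any of 8, 18.

8, 18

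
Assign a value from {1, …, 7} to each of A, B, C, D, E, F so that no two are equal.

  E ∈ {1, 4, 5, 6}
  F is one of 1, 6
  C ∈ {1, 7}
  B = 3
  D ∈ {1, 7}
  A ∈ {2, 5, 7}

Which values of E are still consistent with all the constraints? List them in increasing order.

4, 5

B has just one choice, so B = 3.
C and D between them cover only {1, 7} — a naked pair. Remove those values from A, E, F.
That leaves F = 6. Strike 6 from E.
No further eliminations apply; E can still be any of 4, 5.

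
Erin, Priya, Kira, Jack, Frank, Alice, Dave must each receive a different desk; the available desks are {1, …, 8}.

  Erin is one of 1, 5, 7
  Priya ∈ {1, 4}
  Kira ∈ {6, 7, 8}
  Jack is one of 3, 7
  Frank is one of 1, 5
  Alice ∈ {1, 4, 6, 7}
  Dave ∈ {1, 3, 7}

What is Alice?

6

The 7 variables draw from only 7 values {1, 3, 4, 5, 6, 7, 8}, so each is used; only Kira can be 8, hence Kira = 8.
Among the 6 still-open variables, 6 fits only Alice (and all 6 values in {1, 3, 4, 5, 6, 7} must be used), so Alice = 6.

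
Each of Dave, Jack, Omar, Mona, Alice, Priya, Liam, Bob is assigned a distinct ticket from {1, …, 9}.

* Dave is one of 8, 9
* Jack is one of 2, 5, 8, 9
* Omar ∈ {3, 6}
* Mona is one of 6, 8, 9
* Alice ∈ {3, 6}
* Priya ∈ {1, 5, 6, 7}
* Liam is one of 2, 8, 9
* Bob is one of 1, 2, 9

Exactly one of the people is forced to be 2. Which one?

The 8 variables together cover exactly {1, 2, 3, 5, 6, 7, 8, 9} — 8 values for 8 variables — and 7 appears only in Priya's list, so Priya = 7.
The 7 still-open variables draw from only 7 values {1, 2, 3, 5, 6, 8, 9}, so each is used; only Bob can be 1, hence Bob = 1.
Among the 6 still-open variables, 5 fits only Jack (and all 6 values in {2, 3, 5, 6, 8, 9} must be used), so Jack = 5.
The 5 still-open variables draw from only 5 values {2, 3, 6, 8, 9}, so each is used; only Liam can be 2, hence Liam = 2.

Liam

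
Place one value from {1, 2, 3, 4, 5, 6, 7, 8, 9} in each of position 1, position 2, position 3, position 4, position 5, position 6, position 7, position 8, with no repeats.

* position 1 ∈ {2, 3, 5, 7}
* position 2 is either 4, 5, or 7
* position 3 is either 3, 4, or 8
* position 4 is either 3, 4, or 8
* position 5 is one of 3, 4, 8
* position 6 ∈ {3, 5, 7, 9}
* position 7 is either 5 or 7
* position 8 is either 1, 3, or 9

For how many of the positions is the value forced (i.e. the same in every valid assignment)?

3

The 8 variables draw from only 8 values {1, 2, 3, 4, 5, 7, 8, 9}, so each is used; only position 8 can be 1, hence position 8 = 1.
The 7 still-open variables draw from only 7 values {2, 3, 4, 5, 7, 8, 9}, so each is used; only position 1 can be 2, hence position 1 = 2.
Among the 6 still-open variables, 9 fits only position 6 (and all 6 values in {3, 4, 5, 7, 8, 9} must be used), so position 6 = 9.
The 3 variables position 3, position 4, position 5 are confined to {3, 4, 8}, which locks those values in; drop them from position 2.
Determined: position 1=2, position 6=9, position 8=1. The other positions each still have more than one consistent value. That makes 3.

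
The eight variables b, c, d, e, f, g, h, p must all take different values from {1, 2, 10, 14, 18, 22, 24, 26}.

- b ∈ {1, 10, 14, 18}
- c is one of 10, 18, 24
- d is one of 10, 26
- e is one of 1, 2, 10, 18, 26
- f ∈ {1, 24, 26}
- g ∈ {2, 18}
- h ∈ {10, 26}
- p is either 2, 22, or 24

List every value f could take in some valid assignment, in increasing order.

1, 24

The 8 variables together cover exactly {1, 2, 10, 14, 18, 22, 24, 26} — 8 values for 8 variables — and 14 appears only in b's list, so b = 14.
The 7 still-open variables draw from only 7 values {1, 2, 10, 18, 22, 24, 26}, so each is used; only p can be 22, hence p = 22.
The 2 variables d and h are confined to {10, 26}, which locks those values in; drop them from c, e, f.
No further eliminations apply; f can still be any of 1, 24.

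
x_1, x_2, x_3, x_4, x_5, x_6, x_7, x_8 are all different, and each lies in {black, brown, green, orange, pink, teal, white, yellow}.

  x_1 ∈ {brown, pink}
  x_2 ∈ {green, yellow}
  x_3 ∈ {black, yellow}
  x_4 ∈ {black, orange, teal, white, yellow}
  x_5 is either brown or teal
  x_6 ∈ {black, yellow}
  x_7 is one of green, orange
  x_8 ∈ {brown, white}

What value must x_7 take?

The 8 variables together cover exactly {black, brown, green, orange, pink, teal, white, yellow} — 8 values for 8 variables — and pink appears only in x_1's list, so x_1 = pink.
x_3 and x_6 share exactly the 2 values {black, yellow}; by pigeonhole those values go to them, so strike black, yellow from x_2, x_4.
x_2 must be green (only option left). Eliminate green elsewhere: x_7.
So x_7 = orange.

orange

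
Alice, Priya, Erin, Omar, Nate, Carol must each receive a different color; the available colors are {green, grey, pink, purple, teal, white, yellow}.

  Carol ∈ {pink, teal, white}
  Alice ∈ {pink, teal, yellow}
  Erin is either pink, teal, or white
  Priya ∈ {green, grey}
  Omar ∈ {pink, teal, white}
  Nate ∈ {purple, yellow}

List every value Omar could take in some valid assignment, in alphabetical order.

The 3 variables Erin, Omar, Carol are confined to {pink, teal, white}, which locks those values in; drop them from Alice.
Alice has just one choice, so Alice = yellow. So Nate can't be yellow.
Nate's domain is down to {purple}, so Nate = purple.
No further eliminations apply; Omar can still be any of pink, teal, white.

pink, teal, white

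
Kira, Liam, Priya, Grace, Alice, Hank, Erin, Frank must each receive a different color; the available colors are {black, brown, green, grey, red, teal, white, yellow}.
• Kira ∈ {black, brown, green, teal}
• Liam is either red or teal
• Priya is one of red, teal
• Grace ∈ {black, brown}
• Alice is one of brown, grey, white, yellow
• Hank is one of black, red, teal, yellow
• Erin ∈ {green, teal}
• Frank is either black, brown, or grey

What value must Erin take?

The 8 variables draw from only 8 values {black, brown, green, grey, red, teal, white, yellow}, so each is used; only Alice can be white, hence Alice = white.
Among the 7 still-open variables, grey fits only Frank (and all 7 values in {black, brown, green, grey, red, teal, yellow} must be used), so Frank = grey.
Among the 6 still-open variables, yellow fits only Hank (and all 6 values in {black, brown, green, red, teal, yellow} must be used), so Hank = yellow.
Liam and Priya between them cover only {red, teal} — a naked pair. Remove those values from Kira, Erin.
So Erin = green.

green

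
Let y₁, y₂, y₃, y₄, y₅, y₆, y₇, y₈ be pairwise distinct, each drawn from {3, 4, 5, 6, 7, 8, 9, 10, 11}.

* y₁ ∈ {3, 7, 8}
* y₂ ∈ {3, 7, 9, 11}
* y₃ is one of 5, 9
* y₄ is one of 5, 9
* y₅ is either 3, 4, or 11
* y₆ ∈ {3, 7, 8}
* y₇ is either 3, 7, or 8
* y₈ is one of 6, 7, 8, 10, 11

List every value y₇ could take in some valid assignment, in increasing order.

3, 7, 8

The 2 variables y₃ and y₄ are confined to {5, 9}, which locks those values in; drop them from y₂.
y₁, y₆, y₇ share exactly the 3 values {3, 7, 8}; by pigeonhole those values go to them, so strike 3, 7, 8 from y₂, y₅, y₈.
That leaves y₂ = 11. Eliminate 11 elsewhere: y₅, y₈.
That leaves y₅ = 4.
No further eliminations apply; y₇ can still be any of 3, 7, 8.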